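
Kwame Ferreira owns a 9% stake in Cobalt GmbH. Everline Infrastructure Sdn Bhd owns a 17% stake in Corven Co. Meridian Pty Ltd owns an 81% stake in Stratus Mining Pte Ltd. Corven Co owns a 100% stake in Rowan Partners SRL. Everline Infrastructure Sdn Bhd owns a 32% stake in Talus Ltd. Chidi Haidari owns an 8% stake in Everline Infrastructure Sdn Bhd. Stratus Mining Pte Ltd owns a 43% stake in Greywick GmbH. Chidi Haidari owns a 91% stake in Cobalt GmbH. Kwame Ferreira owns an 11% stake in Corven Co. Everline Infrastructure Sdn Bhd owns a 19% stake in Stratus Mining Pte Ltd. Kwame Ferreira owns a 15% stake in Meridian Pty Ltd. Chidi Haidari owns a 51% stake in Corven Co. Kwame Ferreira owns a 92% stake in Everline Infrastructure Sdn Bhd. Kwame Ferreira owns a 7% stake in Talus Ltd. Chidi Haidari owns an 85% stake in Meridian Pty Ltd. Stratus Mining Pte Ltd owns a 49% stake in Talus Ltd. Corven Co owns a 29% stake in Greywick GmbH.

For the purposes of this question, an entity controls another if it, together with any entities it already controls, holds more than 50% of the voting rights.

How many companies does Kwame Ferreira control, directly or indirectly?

1

Kwame holds 92% of Everline, so Kwame controls Everline.
No other company's threshold is met.
Kwame controls 1 company.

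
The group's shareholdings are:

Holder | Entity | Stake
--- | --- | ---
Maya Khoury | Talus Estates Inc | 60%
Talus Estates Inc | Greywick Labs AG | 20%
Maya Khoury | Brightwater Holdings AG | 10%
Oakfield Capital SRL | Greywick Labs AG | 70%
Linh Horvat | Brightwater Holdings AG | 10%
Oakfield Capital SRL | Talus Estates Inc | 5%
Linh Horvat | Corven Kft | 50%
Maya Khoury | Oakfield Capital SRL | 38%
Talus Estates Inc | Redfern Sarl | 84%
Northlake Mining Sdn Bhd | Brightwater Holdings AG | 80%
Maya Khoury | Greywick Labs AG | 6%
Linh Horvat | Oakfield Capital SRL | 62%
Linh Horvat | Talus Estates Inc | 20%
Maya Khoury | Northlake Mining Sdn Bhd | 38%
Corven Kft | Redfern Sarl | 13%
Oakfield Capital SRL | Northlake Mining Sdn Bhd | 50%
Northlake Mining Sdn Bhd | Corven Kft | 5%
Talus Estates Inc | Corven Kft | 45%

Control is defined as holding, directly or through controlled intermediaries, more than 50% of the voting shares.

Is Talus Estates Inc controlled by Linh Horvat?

Linh holds 62% of Oakfield, so Linh controls Oakfield.
Oakfield holds 70% of Greywick, so Linh controls Greywick.
In Talus, Linh's side holds only 5% + 20% = 25%, not > 50%.
So Linh does not control Talus.

No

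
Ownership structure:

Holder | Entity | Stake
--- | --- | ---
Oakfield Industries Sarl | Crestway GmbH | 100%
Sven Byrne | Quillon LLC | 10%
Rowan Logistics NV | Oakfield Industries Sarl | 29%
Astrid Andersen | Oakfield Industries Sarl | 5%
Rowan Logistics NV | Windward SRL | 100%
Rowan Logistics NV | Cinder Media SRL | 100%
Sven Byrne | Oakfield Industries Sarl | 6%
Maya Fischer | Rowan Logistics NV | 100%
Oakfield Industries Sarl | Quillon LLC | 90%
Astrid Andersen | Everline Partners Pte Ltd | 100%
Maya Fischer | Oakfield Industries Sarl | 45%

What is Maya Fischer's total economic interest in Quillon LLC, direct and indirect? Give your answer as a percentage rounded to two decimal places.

Maya reaches Quillon along 2 paths.
Via Oakfield: 45% × 90% = 40.5%.
Via Rowan → Oakfield: 100% × 29% × 90% = 26.1%.
Total: 40.5% + 26.1% = 66.6%.
Rounded: 66.60%.

66.60%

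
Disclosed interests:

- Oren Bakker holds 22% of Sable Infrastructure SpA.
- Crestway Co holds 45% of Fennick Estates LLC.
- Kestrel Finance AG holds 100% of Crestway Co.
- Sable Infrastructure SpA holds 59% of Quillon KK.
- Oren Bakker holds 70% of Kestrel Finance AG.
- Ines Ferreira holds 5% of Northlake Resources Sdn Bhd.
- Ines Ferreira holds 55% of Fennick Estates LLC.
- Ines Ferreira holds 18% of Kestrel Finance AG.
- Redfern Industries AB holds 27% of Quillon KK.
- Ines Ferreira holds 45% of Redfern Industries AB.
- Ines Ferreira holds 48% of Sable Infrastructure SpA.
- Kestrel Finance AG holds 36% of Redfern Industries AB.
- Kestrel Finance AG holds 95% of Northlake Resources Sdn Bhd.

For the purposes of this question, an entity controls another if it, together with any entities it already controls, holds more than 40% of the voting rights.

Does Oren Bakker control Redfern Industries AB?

Oren holds 70% of Kestrel, so Oren controls Kestrel.
Kestrel holds 100% of Crestway, so Oren controls Crestway.
Crestway holds 45% of Fennick, so Oren controls Fennick.
Kestrel holds 95% of Northlake, so Oren controls Northlake.
In Redfern, Oren's side holds only 36%, not > 40%.
So Oren does not control Redfern.

No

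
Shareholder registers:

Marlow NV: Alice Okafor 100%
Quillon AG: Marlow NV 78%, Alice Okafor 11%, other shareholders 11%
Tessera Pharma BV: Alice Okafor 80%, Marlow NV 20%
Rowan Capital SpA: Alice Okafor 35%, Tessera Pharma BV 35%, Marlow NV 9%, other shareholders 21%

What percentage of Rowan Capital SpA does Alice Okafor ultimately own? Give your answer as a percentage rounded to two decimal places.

79.00%

Alice reaches Rowan along 4 paths.
Direct stake: 35% = 35%.
Via Tessera: 80% × 35% = 28%.
Via Marlow → Tessera: 100% × 20% × 35% = 7%.
Via Marlow: 100% × 9% = 9%.
Total: 35% + 28% + 7% + 9% = 79%.
Rounded: 79.00%.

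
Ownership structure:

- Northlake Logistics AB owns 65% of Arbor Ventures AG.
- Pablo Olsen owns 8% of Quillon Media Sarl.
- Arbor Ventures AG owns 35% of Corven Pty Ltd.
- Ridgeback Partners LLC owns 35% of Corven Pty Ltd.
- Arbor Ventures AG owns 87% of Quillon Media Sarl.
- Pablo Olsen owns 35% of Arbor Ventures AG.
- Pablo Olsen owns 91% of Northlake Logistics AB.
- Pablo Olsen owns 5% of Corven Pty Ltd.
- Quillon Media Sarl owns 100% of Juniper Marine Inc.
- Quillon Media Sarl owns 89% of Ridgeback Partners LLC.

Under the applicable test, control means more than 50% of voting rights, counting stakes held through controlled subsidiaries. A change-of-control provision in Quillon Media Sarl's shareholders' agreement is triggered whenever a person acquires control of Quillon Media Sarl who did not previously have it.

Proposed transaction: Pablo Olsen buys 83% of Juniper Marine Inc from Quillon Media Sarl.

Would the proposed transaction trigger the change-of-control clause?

The purchase adds only to Pablo's holdings (Quillon's stake shrinks), so Pablo is the only person who could newly come to control Quillon.
Pablo holds 91% of Northlake, so Pablo controls Northlake.
Pablo and Northlake together hold 35% + 65% = 100% of Arbor, so Pablo controls Arbor.
Arbor and Pablo together hold 87% + 8% = 95% of Quillon, so Pablo controls Quillon.
So Pablo already controls Quillon before the transaction.
After the purchase, Pablo holds 83% of Juniper directly, and Quillon's stake falls to 17%.
Pablo controlled Quillon already, so this is not a new person acquiring control; every other person's position is unchanged or reduced.
No new person acquires control, so the clause is not triggered.

No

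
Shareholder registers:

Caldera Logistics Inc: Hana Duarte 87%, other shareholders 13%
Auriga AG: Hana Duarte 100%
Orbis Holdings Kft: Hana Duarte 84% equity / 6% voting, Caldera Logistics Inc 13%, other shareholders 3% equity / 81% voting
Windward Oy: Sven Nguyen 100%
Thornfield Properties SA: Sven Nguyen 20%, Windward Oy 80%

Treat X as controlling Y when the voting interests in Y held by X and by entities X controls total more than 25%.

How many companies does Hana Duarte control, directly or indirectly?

Hana holds 87% of Caldera, so Hana controls Caldera.
Hana holds 100% of Auriga, so Hana controls Auriga.
No other company's threshold is met.
Hana controls 2 companies.

2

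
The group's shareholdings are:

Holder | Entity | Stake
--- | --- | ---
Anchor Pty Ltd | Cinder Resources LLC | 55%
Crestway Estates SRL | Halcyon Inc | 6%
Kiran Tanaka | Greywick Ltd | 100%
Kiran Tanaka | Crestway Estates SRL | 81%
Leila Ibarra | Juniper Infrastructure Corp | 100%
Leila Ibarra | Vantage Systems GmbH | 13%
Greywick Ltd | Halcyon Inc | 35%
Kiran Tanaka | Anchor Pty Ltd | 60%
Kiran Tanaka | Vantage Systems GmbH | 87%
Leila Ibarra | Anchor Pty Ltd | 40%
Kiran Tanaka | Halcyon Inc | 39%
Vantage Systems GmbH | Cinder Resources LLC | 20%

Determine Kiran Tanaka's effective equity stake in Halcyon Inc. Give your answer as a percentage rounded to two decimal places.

Kiran reaches Halcyon along 3 paths.
Via Greywick: 100% × 35% = 35%.
Direct stake: 39% = 39%.
Via Crestway: 81% × 6% = 4.86%.
Total: 35% + 39% + 4.86% = 78.86%.

78.86%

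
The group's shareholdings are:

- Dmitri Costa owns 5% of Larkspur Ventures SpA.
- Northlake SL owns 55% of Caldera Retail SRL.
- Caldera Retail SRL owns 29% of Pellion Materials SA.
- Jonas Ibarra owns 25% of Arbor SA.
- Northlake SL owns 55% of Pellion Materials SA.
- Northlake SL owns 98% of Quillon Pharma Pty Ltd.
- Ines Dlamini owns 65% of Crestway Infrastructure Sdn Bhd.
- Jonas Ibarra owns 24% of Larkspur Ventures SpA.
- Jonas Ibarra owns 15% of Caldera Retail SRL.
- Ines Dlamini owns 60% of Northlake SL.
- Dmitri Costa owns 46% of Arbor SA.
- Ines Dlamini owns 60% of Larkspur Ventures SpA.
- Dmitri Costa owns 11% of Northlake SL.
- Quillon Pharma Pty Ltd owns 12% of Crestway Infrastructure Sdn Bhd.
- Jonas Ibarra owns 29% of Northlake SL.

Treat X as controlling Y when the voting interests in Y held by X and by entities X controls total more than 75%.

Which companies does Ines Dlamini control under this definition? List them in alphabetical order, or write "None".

Ines's largest direct stake is 65% in Crestway, which does not meet the threshold.

None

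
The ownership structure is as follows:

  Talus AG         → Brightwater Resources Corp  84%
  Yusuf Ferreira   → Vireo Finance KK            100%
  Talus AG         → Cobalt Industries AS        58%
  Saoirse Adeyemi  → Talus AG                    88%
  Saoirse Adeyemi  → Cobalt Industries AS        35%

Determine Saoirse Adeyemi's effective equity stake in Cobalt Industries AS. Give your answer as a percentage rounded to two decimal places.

86.04%

Saoirse reaches Cobalt along 2 paths.
Via Talus: 88% × 58% = 51.04%.
Direct stake: 35% = 35%.
Total: 51.04% + 35% = 86.04%.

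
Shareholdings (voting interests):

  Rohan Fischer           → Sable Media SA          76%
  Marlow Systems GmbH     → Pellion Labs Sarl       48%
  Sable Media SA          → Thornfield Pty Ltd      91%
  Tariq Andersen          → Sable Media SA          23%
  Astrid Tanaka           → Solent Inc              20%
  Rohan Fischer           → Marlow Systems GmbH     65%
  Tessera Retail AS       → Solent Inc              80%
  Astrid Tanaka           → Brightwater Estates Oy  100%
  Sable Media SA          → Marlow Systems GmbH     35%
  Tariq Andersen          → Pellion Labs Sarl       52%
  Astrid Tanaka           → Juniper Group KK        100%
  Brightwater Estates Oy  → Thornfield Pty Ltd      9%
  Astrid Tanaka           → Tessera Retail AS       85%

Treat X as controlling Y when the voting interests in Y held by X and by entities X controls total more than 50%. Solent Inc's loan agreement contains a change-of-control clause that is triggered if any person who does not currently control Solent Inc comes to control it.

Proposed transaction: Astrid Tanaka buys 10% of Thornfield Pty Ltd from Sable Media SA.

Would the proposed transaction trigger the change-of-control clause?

No

The purchase adds only to Astrid's holdings (Sable's stake shrinks), so Astrid is the only person who could newly come to control Solent.
Astrid holds 85% of Tessera, so Astrid controls Tessera.
Tessera and Astrid together hold 80% + 20% = 100% of Solent, so Astrid controls Solent.
So Astrid already controls Solent before the transaction.
After the purchase, Astrid holds 10% of Thornfield directly, and Sable's stake falls to 81%.
Astrid controlled Solent already, so this is not a new person acquiring control; every other person's position is unchanged or reduced.
No new person acquires control, so the clause is not triggered.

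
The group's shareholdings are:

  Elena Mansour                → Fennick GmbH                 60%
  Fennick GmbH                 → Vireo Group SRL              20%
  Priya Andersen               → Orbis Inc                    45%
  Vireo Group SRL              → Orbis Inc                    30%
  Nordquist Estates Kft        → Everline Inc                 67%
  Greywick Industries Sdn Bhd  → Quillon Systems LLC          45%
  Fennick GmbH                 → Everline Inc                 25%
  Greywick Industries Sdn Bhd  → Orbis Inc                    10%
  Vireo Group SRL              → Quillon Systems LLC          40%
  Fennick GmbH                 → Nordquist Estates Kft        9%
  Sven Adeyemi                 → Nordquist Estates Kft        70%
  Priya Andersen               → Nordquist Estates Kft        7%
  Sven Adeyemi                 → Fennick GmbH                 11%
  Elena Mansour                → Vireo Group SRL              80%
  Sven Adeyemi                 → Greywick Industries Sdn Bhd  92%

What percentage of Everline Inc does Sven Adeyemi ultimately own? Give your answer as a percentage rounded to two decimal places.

50.31%

Sven reaches Everline along 3 paths.
Via Fennick: 11% × 25% = 2.75%.
Via Fennick → Nordquist: 11% × 9% × 67% = 0.6633%.
Via Nordquist: 70% × 67% = 46.9%.
Total: 2.75% + 0.6633% + 46.9% = 50.3133%.
Rounded: 50.31%.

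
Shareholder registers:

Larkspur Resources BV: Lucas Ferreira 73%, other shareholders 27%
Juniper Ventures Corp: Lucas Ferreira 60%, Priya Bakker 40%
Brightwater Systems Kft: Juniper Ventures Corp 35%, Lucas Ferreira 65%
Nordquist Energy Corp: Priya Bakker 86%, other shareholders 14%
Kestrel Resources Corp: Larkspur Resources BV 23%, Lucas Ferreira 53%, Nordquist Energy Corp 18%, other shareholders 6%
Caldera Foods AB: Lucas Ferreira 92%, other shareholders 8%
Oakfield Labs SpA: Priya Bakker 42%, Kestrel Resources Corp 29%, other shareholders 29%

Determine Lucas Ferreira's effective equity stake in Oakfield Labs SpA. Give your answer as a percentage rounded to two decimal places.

20.24%

Lucas reaches Oakfield along 2 paths.
Via Larkspur → Kestrel: 73% × 23% × 29% = 4.8691%.
Via Kestrel: 53% × 29% = 15.37%.
Total: 4.8691% + 15.37% = 20.2391%.
Rounded: 20.24%.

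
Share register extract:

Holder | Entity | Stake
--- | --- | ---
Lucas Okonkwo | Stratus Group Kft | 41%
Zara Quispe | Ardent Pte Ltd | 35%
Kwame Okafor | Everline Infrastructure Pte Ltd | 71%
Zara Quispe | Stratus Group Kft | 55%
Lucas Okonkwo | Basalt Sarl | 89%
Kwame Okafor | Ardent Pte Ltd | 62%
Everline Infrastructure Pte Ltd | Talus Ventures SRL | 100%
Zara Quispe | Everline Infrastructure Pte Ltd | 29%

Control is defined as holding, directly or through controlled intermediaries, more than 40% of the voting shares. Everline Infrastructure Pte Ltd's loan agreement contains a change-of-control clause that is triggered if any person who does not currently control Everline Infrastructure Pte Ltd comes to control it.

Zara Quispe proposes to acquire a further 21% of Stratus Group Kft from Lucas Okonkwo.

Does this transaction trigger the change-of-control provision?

The purchase adds only to Zara's holdings (Lucas's stake shrinks), so Zara is the only person who could newly come to control Everline.
Zara holds 55% of Stratus, so Zara controls Stratus.
In Everline, Zara's side holds only 29%, not > 40%.
So before the transaction, Zara does not control Everline.
After the purchase, Zara's direct stake in Stratus rises to 55% + 21% = 76%, and Lucas's stake falls to 20%.
Zara holds 76% of Stratus, so Zara controls Stratus.
After the transaction, Zara's side holds 29% of Everline, not > 40%, so Zara still does not control Everline.
No new person acquires control, so the clause is not triggered.

No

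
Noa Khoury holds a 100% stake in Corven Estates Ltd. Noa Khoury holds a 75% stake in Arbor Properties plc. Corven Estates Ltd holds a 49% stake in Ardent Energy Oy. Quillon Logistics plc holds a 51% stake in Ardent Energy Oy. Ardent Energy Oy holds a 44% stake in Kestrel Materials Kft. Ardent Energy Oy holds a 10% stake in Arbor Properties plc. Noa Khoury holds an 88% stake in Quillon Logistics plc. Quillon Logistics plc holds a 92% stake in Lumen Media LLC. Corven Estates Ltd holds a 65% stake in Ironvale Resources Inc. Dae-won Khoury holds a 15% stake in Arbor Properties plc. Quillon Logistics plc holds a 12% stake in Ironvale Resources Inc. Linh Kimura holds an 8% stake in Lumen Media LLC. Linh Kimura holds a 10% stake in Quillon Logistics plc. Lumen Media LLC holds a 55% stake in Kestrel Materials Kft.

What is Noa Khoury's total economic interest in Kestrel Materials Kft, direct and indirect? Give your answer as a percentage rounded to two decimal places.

Noa reaches Kestrel along 3 paths.
Via Quillon → Lumen: 88% × 92% × 55% = 44.528%.
Via Quillon → Ardent: 88% × 51% × 44% = 19.7472%.
Via Corven → Ardent: 100% × 49% × 44% = 21.56%.
Total: 44.528% + 19.7472% + 21.56% = 85.8352%.
Rounded: 85.84%.

85.84%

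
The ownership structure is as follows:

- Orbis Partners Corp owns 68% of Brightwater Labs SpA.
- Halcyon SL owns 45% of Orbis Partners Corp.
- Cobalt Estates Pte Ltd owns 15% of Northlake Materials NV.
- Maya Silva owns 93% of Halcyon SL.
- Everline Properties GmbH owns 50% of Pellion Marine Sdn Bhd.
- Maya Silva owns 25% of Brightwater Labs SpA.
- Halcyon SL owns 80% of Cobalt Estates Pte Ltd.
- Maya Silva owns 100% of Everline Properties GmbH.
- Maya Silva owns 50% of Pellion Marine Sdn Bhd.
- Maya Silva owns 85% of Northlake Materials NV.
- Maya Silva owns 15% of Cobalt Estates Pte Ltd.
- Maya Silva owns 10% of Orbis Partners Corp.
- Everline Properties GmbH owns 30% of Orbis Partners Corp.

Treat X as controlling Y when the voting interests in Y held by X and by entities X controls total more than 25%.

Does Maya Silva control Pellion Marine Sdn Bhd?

Maya holds 100% of Everline, so Maya controls Everline.
Everline and Maya together hold 50% + 50% = 100% of Pellion, so Maya controls Pellion.

Yes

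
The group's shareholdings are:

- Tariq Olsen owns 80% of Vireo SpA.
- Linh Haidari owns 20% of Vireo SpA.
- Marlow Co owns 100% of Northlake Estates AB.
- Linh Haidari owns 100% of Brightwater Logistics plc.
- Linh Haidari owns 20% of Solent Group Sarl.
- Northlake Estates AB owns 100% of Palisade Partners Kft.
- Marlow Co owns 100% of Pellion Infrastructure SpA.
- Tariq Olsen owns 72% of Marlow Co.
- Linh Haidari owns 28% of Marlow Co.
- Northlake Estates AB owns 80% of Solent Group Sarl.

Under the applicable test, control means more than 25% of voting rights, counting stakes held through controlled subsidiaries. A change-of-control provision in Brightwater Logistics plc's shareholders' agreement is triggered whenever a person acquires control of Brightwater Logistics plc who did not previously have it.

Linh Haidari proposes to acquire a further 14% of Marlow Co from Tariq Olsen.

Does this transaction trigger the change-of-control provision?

No

The purchase adds only to Linh's holdings (Tariq's stake shrinks), so Linh is the only person who could newly come to control Brightwater.
Linh holds 100% of Brightwater, so Linh controls Brightwater.
So Linh already controls Brightwater before the transaction.
After the purchase, Linh's direct stake in Marlow rises to 28% + 14% = 42%, and Tariq's stake falls to 58%.
Linh controlled Brightwater already, so this is not a new person acquiring control; every other person's position is unchanged or reduced.
No new person acquires control, so the clause is not triggered.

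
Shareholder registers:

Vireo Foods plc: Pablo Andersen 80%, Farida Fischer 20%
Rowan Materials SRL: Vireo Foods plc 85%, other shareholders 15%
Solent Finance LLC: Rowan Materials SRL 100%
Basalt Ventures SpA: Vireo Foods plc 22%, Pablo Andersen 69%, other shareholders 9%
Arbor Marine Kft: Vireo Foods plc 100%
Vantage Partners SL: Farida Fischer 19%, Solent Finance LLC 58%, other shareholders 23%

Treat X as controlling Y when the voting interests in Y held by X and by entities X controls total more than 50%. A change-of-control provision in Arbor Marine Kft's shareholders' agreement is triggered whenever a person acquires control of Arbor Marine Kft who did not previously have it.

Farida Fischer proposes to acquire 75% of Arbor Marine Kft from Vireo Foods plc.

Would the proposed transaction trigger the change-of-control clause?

The purchase adds only to Farida's holdings (Vireo's stake shrinks), so Farida is the only person who could newly come to control Arbor.
Farida's largest direct stake is 20% in Vireo, which does not meet the threshold, so Farida controls no company.
Neither Farida nor any entity Farida controls holds any voting interest in Arbor.
So before the transaction, Farida does not control Arbor.
After the purchase, Farida holds 75% of Arbor directly, and Vireo's stake falls to 25%.
Farida holds 75% of Arbor, so Farida controls Arbor.
Farida did not control Arbor before and does after, so the clause is triggered.

Yes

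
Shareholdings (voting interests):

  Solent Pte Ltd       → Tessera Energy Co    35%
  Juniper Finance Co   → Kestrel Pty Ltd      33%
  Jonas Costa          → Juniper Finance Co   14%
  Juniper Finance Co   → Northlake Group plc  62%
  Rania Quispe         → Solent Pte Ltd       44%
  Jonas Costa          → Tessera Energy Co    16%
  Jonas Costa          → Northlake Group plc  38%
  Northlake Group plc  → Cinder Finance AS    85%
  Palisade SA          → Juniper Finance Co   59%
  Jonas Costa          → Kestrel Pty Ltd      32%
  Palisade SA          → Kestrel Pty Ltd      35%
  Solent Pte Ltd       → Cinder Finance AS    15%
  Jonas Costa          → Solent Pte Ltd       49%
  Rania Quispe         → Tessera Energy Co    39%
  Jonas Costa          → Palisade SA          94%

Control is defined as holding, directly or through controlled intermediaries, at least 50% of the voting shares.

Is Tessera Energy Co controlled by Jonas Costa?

No

Jonas holds 94% of Palisade, so Jonas controls Palisade.
Jonas and Palisade together hold 14% + 59% = 73% of Juniper, so Jonas controls Juniper.
Jonas and Juniper together hold 38% + 62% = 100% of Northlake, so Jonas controls Northlake.
Palisade and Jonas and Juniper together hold 35% + 32% + 33% = 100% of Kestrel, so Jonas controls Kestrel.
Northlake holds 85% of Cinder, so Jonas controls Cinder.
In Tessera, Jonas's side holds only 16%, not ≥ 50%.
So Jonas does not control Tessera.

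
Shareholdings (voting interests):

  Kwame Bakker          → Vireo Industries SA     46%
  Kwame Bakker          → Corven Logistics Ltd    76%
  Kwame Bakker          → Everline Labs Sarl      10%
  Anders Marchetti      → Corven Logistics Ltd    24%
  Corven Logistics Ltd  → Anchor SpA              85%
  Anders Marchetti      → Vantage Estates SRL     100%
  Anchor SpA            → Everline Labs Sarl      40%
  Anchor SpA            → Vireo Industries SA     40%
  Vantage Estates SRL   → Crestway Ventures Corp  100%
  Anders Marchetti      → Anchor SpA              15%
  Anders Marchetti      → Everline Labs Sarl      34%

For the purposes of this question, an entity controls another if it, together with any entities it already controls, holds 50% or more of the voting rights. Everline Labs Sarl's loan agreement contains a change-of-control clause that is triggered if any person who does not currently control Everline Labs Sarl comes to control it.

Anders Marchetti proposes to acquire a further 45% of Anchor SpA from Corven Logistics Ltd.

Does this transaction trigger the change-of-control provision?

The purchase adds only to Anders's holdings (Corven's stake shrinks), so Anders is the only person who could newly come to control Everline.
Anders holds 100% of Vantage, so Anders controls Vantage.
Vantage holds 100% of Crestway, so Anders controls Crestway.
In Everline, Anders's side holds only 34%, not ≥ 50%.
So before the transaction, Anders does not control Everline.
After the purchase, Anders's direct stake in Anchor rises to 15% + 45% = 60%, and Corven's stake falls to 40%.
Anders holds 60% of Anchor, so Anders controls Anchor.
Anchor and Anders together hold 40% + 34% = 74% of Everline, so Anders controls Everline.
Anders did not control Everline before and does after, so the clause is triggered.

Yes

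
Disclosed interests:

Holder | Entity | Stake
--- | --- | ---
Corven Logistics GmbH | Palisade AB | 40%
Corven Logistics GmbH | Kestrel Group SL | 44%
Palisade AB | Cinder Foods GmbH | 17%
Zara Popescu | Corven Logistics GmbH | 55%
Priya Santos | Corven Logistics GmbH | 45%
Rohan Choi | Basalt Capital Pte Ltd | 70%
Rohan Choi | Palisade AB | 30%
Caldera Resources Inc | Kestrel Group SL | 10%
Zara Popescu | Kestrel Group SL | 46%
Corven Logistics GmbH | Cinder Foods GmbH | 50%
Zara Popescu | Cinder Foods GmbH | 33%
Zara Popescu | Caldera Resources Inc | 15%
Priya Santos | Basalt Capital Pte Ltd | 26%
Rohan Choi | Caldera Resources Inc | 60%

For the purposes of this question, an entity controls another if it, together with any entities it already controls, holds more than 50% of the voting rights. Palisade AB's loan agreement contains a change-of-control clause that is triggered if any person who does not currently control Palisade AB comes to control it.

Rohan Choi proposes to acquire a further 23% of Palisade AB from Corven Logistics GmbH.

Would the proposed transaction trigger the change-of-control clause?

Yes

The purchase adds only to Rohan's holdings (Corven's stake shrinks), so Rohan is the only person who could newly come to control Palisade.
Rohan holds 60% of Caldera, so Rohan controls Caldera.
Rohan holds 70% of Basalt, so Rohan controls Basalt.
In Palisade, Rohan's side holds only 30%, not > 50%.
So before the transaction, Rohan does not control Palisade.
After the purchase, Rohan's direct stake in Palisade rises to 30% + 23% = 53%, and Corven's stake falls to 17%.
Rohan holds 53% of Palisade, so Rohan controls Palisade.
Rohan did not control Palisade before and does after, so the clause is triggered.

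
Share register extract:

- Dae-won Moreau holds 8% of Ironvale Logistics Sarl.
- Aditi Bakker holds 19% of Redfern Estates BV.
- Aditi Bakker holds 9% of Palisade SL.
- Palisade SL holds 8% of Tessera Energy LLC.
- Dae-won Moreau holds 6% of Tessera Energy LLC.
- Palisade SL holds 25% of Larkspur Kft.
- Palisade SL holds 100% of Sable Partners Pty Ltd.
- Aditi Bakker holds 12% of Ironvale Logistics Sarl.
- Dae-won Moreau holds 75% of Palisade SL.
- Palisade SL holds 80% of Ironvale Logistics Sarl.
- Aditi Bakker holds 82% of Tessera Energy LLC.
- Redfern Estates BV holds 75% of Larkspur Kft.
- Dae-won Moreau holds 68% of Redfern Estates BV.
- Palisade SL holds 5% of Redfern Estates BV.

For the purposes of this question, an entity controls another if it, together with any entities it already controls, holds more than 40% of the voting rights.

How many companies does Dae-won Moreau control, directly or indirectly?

5

Dae-won holds 75% of Palisade, so Dae-won controls Palisade.
Dae-won and Palisade together hold 68% + 5% = 73% of Redfern, so Dae-won controls Redfern.
Palisade and Dae-won together hold 80% + 8% = 88% of Ironvale, so Dae-won controls Ironvale.
Palisade and Redfern together hold 25% + 75% = 100% of Larkspur, so Dae-won controls Larkspur.
Palisade holds 100% of Sable, so Dae-won controls Sable.
No other company's threshold is met.
Dae-won controls 5 companies.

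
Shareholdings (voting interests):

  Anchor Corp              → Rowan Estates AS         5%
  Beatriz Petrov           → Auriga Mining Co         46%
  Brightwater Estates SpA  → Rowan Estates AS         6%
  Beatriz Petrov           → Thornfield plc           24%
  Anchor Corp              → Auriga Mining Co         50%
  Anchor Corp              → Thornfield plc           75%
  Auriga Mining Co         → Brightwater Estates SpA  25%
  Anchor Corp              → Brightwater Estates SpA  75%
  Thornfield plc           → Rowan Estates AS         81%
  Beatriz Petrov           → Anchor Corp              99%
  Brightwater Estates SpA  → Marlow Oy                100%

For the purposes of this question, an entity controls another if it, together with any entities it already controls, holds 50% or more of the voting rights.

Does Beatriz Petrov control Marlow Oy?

Yes

Beatriz holds 99% of Anchor, so Beatriz controls Anchor.
Anchor and Beatriz together hold 50% + 46% = 96% of Auriga, so Beatriz controls Auriga.
Anchor and Auriga together hold 75% + 25% = 100% of Brightwater, so Beatriz controls Brightwater.
Brightwater holds 100% of Marlow, so Beatriz controls Marlow.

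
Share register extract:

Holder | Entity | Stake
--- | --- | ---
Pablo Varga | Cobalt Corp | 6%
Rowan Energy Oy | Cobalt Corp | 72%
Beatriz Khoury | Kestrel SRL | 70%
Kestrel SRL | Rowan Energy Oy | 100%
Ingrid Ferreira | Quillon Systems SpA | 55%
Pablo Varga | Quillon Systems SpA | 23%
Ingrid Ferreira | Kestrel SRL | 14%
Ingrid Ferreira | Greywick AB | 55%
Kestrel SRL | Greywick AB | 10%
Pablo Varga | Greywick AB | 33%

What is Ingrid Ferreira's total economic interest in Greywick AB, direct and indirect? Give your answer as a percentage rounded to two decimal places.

Ingrid reaches Greywick along 2 paths.
Direct stake: 55% = 55%.
Via Kestrel: 14% × 10% = 1.4%.
Total: 55% + 1.4% = 56.4%.
Rounded: 56.40%.

56.40%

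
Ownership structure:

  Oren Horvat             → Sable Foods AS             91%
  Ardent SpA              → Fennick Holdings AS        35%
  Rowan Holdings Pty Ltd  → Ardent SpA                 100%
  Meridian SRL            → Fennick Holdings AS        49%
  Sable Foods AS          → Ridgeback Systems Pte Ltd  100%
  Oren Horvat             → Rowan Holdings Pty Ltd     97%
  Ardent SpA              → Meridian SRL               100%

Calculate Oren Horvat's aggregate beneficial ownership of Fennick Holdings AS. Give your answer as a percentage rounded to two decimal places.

Oren reaches Fennick along 2 paths.
Via Rowan → Ardent: 97% × 100% × 35% = 33.95%.
Via Rowan → Ardent → Meridian: 97% × 100% × 100% × 49% = 47.53%.
Total: 33.95% + 47.53% = 81.48%.

81.48%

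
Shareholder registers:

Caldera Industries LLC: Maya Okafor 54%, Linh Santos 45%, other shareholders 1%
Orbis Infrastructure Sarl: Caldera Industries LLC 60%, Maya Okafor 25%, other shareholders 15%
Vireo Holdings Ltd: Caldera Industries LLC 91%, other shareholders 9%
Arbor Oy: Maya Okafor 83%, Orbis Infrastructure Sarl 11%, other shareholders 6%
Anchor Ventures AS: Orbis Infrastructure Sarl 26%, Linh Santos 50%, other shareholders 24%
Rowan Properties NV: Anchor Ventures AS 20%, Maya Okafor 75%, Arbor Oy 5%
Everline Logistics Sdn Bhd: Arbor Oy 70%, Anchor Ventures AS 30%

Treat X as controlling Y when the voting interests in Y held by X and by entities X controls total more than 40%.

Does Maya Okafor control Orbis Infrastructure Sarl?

Maya holds 54% of Caldera, so Maya controls Caldera.
Caldera and Maya together hold 60% + 25% = 85% of Orbis, so Maya controls Orbis.

Yes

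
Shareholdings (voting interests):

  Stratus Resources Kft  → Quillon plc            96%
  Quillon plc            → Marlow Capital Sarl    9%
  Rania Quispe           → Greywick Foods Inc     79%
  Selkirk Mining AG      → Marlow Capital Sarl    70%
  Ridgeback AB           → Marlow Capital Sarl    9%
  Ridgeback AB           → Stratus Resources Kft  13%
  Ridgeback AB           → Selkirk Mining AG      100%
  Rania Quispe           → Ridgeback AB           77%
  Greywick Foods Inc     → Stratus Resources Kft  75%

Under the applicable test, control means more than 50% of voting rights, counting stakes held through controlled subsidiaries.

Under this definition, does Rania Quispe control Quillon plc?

Yes

Rania holds 79% of Greywick, so Rania controls Greywick.
Rania holds 77% of Ridgeback, so Rania controls Ridgeback.
Ridgeback and Greywick together hold 13% + 75% = 88% of Stratus, so Rania controls Stratus.
Stratus holds 96% of Quillon, so Rania controls Quillon.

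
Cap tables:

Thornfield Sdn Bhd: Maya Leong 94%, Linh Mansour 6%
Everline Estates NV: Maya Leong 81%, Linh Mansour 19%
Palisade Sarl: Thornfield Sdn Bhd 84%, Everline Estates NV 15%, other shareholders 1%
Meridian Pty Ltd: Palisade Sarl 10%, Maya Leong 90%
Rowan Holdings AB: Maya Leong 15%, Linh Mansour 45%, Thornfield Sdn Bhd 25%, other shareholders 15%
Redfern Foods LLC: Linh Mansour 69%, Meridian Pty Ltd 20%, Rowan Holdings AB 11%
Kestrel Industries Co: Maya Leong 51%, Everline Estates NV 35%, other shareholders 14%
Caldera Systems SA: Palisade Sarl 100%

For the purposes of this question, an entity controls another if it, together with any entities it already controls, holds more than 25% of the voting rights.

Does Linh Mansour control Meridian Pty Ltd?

No

Linh holds 45% of Rowan, so Linh controls Rowan.
Linh and Rowan together hold 69% + 11% = 80% of Redfern, so Linh controls Redfern.
Neither Linh nor any entity Linh controls holds any voting interest in Meridian.
So Linh does not control Meridian.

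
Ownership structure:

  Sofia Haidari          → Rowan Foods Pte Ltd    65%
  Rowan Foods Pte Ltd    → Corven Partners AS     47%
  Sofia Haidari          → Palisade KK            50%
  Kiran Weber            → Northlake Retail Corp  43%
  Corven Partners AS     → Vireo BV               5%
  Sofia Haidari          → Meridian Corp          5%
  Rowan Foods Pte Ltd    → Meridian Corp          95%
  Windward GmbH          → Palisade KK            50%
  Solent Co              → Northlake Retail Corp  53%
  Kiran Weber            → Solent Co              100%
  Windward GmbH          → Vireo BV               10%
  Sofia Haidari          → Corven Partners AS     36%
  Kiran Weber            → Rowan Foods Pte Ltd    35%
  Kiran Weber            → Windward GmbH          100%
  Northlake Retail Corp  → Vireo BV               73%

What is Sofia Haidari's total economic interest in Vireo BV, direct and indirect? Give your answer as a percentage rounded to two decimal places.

3.33%

Sofia reaches Vireo along 2 paths.
Via Rowan → Corven: 65% × 47% × 5% = 1.5275%.
Via Corven: 36% × 5% = 1.8%.
Total: 1.5275% + 1.8% = 3.3275%.
Rounded: 3.33%.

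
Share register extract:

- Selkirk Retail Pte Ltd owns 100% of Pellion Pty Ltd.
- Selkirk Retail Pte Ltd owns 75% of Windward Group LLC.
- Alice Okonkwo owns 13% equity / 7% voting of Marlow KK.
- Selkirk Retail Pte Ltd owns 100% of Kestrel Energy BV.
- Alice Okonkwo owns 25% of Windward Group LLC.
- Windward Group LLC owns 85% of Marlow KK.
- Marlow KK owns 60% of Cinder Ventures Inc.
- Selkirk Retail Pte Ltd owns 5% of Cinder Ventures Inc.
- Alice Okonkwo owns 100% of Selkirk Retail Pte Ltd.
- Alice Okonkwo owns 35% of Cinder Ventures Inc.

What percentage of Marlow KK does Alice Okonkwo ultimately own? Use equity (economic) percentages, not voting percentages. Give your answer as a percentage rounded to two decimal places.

98.00%

Alice reaches Marlow along 3 paths.
Direct stake: 13% = 13%.
Via Selkirk → Windward: 100% × 75% × 85% = 63.75%.
Via Windward: 25% × 85% = 21.25%.
Total: 13% + 63.75% + 21.25% = 98%.
Rounded: 98.00%.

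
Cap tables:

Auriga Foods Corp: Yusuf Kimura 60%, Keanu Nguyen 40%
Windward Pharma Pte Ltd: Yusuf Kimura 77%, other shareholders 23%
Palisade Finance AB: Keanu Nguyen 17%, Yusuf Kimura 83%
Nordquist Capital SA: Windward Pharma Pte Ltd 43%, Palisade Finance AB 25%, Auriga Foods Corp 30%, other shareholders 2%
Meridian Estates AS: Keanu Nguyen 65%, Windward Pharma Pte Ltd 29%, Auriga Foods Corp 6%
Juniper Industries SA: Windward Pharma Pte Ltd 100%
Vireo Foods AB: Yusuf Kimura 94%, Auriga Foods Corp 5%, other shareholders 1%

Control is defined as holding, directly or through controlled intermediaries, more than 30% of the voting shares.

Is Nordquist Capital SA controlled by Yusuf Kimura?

Yusuf holds 60% of Auriga, so Yusuf controls Auriga.
Yusuf holds 83% of Palisade, so Yusuf controls Palisade.
Yusuf holds 77% of Windward, so Yusuf controls Windward.
Windward and Palisade and Auriga together hold 43% + 25% + 30% = 98% of Nordquist, so Yusuf controls Nordquist.

Yes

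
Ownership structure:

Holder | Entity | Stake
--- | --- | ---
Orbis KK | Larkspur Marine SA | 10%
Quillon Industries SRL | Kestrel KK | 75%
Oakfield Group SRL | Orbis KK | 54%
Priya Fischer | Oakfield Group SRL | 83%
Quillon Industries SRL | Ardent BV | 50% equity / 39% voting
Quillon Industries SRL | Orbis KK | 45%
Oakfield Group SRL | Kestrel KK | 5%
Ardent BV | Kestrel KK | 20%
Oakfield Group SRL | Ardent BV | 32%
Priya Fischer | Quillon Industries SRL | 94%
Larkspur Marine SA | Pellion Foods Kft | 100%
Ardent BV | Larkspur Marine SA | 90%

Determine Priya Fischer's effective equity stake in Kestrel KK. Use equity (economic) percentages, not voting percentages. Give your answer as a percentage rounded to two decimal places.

Priya reaches Kestrel along 4 paths.
Via Quillon → Ardent: 94% × 50% × 20% = 9.4%.
Via Oakfield → Ardent: 83% × 32% × 20% = 5.312%.
Via Oakfield: 83% × 5% = 4.15%.
Via Quillon: 94% × 75% = 70.5%.
Total: 9.4% + 5.312% + 4.15% + 70.5% = 89.362%.
Rounded: 89.36%.

89.36%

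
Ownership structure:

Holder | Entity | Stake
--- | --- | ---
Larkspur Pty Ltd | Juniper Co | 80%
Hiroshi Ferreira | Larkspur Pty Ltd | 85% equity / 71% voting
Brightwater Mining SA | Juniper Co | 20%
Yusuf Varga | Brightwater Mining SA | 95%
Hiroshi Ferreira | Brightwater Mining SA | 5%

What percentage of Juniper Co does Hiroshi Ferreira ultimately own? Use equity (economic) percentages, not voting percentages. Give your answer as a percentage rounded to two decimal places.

69.00%

Hiroshi reaches Juniper along 2 paths.
Via Brightwater: 5% × 20% = 1%.
Via Larkspur: 85% × 80% = 68%.
Total: 1% + 68% = 69%.
Rounded: 69.00%.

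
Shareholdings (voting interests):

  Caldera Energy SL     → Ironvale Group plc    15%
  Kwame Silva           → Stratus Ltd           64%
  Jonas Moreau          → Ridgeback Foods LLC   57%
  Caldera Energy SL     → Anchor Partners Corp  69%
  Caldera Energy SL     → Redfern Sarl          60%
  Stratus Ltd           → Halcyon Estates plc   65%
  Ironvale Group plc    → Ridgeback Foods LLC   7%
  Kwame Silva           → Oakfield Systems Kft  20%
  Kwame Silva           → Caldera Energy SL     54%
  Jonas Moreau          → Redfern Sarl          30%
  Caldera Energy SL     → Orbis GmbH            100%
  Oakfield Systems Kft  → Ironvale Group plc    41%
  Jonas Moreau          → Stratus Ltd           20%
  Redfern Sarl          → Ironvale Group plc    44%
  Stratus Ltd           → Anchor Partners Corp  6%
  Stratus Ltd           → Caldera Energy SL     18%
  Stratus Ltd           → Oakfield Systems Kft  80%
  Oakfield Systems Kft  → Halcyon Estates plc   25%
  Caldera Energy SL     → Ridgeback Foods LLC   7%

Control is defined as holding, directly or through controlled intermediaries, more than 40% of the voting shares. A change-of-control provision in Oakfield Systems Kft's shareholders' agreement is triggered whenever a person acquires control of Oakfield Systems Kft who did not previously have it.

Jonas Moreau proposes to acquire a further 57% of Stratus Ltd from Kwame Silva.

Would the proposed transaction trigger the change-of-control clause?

Yes

The purchase adds only to Jonas's holdings (Kwame's stake shrinks), so Jonas is the only person who could newly come to control Oakfield.
Jonas holds 57% of Ridgeback, so Jonas controls Ridgeback.
Neither Jonas nor any entity Jonas controls holds any voting interest in Oakfield.
So before the transaction, Jonas does not control Oakfield.
After the purchase, Jonas's direct stake in Stratus rises to 20% + 57% = 77%, and Kwame's stake falls to 7%.
Jonas holds 77% of Stratus, so Jonas controls Stratus.
Stratus holds 80% of Oakfield, so Jonas controls Oakfield.
Jonas did not control Oakfield before and does after, so the clause is triggered.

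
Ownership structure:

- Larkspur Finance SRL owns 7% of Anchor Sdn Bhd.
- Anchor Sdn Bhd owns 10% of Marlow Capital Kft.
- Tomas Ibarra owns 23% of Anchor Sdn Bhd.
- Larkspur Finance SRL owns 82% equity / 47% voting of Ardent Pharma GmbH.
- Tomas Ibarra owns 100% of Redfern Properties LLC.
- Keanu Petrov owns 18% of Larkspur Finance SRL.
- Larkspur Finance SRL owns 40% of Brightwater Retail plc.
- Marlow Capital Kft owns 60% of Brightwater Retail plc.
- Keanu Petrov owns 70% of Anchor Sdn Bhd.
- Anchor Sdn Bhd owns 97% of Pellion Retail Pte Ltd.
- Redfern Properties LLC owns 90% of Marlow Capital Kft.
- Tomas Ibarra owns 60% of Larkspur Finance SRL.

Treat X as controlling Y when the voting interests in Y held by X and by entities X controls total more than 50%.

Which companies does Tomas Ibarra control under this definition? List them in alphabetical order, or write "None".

Brightwater Retail plc, Larkspur Finance SRL, Marlow Capital Kft, Redfern Properties LLC

Tomas holds 100% of Redfern, so Tomas controls Redfern.
Tomas holds 60% of Larkspur, so Tomas controls Larkspur.
Redfern holds 90% of Marlow, so Tomas controls Marlow.
Marlow and Larkspur together hold 60% + 40% = 100% of Brightwater, so Tomas controls Brightwater.
No other company's threshold is met.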